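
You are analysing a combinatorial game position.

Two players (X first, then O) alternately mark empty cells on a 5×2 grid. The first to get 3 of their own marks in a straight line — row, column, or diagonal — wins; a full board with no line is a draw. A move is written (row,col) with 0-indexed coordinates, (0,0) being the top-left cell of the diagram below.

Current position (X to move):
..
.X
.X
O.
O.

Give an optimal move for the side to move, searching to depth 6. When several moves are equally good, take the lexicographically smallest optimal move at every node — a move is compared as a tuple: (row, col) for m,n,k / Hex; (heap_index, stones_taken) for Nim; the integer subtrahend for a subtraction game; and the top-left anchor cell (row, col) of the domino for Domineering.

p1 X@[../.X/.X/O./O.]: (0,0)[X./.X/.X/O./O.]-1 (0,1)[.X/.X/.X/O./O.]+1* (1,0)[../XX/.X/O./O.]-1 (2,0)[../.X/XX/O./O.]+1 (3,1)[../.X/.X/OX/O.]+1 (4,1)[../.X/.X/O./OX]-1
p2 O@[.X/.X/.X/O./O.] terminal -1; root [../.X/.X/O./O.] d6

X's best at [../.X/.X/O./O.]: (0,1)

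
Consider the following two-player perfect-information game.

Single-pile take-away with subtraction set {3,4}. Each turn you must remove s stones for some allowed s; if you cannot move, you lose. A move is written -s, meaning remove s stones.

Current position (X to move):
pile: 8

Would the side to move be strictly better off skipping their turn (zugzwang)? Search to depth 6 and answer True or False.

zugzwang(8, X) = True

[8] X move#1: -3:-1/5*, -4:-1/4
[5] O move#2: -3:+1/2*, -4:+1/1
[2] end (terminal -1, X#3); searched 8 to 6
pass branch (O moves first from the same position):
  | [8] O move#1: -3:-1/5*, -4:-1/4
  | [5] X move#2: -3:+1/2*, -4:+1/1
  | [2] end (terminal -1, O#3); searched 8 to 6
X moving scores -1; X passing scores +1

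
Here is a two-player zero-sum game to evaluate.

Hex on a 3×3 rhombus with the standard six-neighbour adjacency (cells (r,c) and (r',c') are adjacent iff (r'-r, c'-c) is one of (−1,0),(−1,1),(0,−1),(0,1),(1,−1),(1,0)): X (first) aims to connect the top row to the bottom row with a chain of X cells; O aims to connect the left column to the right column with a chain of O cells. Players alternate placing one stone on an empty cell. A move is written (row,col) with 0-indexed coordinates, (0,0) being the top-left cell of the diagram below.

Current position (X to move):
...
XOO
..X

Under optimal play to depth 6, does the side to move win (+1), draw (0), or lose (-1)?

[.../XOO/..X] X move#1: (0,0):-1/X../XOO/..X, (0,1):-1/.X./XOO/..X, (0,2):-1/..X/XOO/..X, (2,0):+1/.../XOO/X.X*, (2,1):-1/.../XOO/.XX
[.../XOO/X.X] O move#2: (0,0):-1/O../XOO/X.X*, (0,1):-1/.O./XOO/X.X, (0,2):-1/..O/XOO/X.X, (2,1):-1/.../XOO/XOX
[O../XOO/X.X] X move#3: (0,1):+1/OX./XOO/X.X*, (0,2):-1/O.X/XOO/X.X, (2,1):-1/O../XOO/XXX
[OX./XOO/X.X] end (terminal -1, O#4); searched .../XOO/..X to 6

value(.../XOO/..X, X) = +1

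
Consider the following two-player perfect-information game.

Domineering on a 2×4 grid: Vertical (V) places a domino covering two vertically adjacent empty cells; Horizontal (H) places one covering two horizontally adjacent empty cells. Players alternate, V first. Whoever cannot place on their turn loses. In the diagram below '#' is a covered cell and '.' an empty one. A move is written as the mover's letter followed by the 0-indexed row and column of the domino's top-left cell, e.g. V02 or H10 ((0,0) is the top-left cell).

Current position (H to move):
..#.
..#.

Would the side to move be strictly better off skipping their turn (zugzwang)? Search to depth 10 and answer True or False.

ply 1, H at ..#./..#. | H00=+1→###./..#.*; H10=+1→..#./###.
ply 2, V at ###./..#. | V03=-1→####/..##*
ply 3, H at ####/..## | H10=+1→####/####*
ply 4: ####/#### is terminal -1 (V); from ..#./..#. depth 10
suppose H passes — search the same position with V to move:
pass> ply 1, V at ..#./..#. | V00=+1→#.#./#.#.*; V01=+1→.##./.##.; V03=-1→..##/..##
pass> ply 2: #.#./#.#. is terminal -1 (H); from ..#./..#. depth 10
for H: play +1, pass -1

zugzwang(..#./..#., H) = False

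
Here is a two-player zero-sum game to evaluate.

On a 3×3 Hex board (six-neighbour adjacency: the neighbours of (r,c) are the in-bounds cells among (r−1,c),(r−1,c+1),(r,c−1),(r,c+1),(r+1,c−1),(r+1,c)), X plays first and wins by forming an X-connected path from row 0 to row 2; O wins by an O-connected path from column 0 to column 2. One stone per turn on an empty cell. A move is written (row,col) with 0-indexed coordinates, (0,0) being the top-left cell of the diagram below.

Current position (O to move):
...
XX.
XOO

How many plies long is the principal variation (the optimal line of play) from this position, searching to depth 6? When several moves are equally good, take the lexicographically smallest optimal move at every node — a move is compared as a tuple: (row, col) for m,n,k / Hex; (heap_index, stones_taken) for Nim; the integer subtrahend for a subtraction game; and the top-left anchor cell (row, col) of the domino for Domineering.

[.../XX./XOO] O move#1: (0,0):-1/O../XX./XOO*, (0,1):-1/.O./XX./XOO, (0,2):-1/..O/XX./XOO, (1,2):-1/.../XXO/XOO
[O../XX./XOO] X move#2: (0,1):+1/OX./XX./XOO*, (0,2):+1/O.X/XX./XOO, (1,2):+1/O../XXX/XOO
[OX./XX./XOO] end (terminal -1, O#3); searched .../XX./XOO to 6

PV length from [.../XX./XOO]: 2 plies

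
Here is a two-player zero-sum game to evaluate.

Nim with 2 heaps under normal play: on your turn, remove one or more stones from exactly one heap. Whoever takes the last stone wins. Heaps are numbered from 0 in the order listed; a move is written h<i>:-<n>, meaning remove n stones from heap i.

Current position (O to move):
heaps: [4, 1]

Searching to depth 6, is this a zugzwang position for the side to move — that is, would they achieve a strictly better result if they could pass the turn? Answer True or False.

zugzwang((4,1), O) = False

ply 1, O at (4,1) | h0:-1=-1→(3,1); h0:-2=-1→(2,1); h0:-3=+1→(1,1)*; h0:-4=-1→(0,1); h1:-1=-1→(4,0)
ply 2, X at (1,1) | h0:-1=-1→(0,1)*; h1:-1=-1→(1,0)
ply 3, O at (0,1) | h1:-1=+1→(0,0)*
ply 4: (0,0) is terminal -1 (X); from (4,1) depth 6
suppose O passes — search the same position with X to move:
pass> ply 1, X at (4,1) | h0:-1=-1→(3,1); h0:-2=-1→(2,1); h0:-3=+1→(1,1)*; h0:-4=-1→(0,1); h1:-1=-1→(4,0)
pass> ply 2, O at (1,1) | h0:-1=-1→(0,1)*; h1:-1=-1→(1,0)
pass> ply 3, X at (0,1) | h1:-1=+1→(0,0)*
pass> ply 4: (0,0) is terminal -1 (O); from (4,1) depth 6
for O: play +1, pass -1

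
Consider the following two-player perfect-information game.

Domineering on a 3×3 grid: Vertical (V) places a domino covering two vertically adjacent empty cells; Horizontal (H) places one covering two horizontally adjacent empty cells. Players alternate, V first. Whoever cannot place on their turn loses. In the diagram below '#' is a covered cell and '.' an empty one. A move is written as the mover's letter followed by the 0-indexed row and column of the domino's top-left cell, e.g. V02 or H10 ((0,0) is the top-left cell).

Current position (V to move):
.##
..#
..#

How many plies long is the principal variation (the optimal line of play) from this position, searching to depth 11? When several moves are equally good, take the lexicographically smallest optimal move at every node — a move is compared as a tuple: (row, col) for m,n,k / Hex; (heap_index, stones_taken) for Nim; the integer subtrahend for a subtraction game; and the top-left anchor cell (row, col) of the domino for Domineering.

[.##/..#/..#] V move#1: V00:-1/###/#.#/..#, V10:+1/.##/#.#/#.#*, V11:+1/.##/.##/.##
[.##/#.#/#.#] end (terminal -1, H#2); searched .##/..#/..# to 11

PV length from [.##/..#/..#]: 1 ply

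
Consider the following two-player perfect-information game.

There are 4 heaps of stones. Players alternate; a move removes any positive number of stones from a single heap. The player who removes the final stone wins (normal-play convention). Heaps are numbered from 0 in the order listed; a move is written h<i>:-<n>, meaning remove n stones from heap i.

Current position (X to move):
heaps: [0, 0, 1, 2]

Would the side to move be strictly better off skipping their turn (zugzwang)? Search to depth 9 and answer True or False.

[(0,0,1,2)] X move#1: h2:-1:-1/(0,0,0,2), h3:-1:+1/(0,0,1,1)*, h3:-2:-1/(0,0,1,0)
[(0,0,1,1)] O move#2: h2:-1:-1/(0,0,0,1)*, h3:-1:-1/(0,0,1,0)
[(0,0,0,1)] X move#3: h3:-1:+1/(0,0,0,0)*
[(0,0,0,0)] end (terminal -1, O#4); searched (0,0,1,2) to 9
suppose X passes — search the same position with O to move:
pass> [(0,0,1,2)] O move#1: h2:-1:-1/(0,0,0,2), h3:-1:+1/(0,0,1,1)*, h3:-2:-1/(0,0,1,0)
pass> [(0,0,1,1)] X move#2: h2:-1:-1/(0,0,0,1)*, h3:-1:-1/(0,0,1,0)
pass> [(0,0,0,1)] O move#3: h3:-1:+1/(0,0,0,0)*
pass> [(0,0,0,0)] end (terminal -1, X#4); searched (0,0,1,2) to 9
for X: play +1, pass -1

zugzwang((0,0,1,2), X) = False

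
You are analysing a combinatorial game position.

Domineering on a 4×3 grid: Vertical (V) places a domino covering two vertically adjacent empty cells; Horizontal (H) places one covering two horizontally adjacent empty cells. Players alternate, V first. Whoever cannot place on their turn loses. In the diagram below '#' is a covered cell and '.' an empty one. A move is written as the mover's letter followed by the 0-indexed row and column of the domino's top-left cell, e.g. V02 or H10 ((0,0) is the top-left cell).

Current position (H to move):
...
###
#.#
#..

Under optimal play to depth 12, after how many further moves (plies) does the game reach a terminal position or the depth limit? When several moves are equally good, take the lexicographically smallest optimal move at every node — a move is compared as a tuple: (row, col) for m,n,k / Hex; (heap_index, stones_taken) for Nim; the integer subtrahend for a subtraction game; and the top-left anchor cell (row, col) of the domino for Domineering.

p1 H@[.../###/#.#/#..]: H00[##./###/#.#/#..]-1 H01[.##/###/#.#/#..]-1 H31[.../###/#.#/###]+1*
p2 V@[.../###/#.#/###] terminal -1; root [.../###/#.#/#..] d12

PV length from [.../###/#.#/#..]: 1 ply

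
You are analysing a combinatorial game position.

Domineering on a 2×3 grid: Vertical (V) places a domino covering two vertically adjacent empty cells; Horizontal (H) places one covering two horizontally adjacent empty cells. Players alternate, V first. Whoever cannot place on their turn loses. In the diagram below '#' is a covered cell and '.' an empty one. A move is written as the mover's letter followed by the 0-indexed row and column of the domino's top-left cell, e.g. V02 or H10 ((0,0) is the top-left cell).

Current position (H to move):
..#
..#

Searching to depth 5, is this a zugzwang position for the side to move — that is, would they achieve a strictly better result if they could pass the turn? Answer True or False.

ply 1, H at ..#/..# | H00=+1→###/..#*; H10=+1→..#/###
ply 2: ###/..# is terminal -1 (V); from ..#/..# depth 5
pass branch (V moves first from the same position):
  | ply 1, V at ..#/..# | V00=+1→#.#/#.#*; V01=+1→.##/.##
  | ply 2: #.#/#.# is terminal -1 (H); from ..#/..# depth 5
H moving scores +1; H passing scores -1

zugzwang(..#/..#, H) = False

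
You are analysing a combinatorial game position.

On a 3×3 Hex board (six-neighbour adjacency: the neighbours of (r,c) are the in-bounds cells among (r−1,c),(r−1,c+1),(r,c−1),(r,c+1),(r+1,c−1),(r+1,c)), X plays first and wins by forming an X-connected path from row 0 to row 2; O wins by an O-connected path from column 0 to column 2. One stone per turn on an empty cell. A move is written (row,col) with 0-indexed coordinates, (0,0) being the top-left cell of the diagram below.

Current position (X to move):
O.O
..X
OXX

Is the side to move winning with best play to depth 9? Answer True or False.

X winning at [O.O/..X/OXX]: False

p1 X@[O.O/..X/OXX]: (0,1)[OXO/..X/OXX]-1* (1,0)[O.O/X.X/OXX]-1 (1,1)[O.O/.XX/OXX]-1
p2 O@[OXO/..X/OXX]: (1,0)[OXO/O.X/OXX]-1 (1,1)[OXO/.OX/OXX]+1*
p3 X@[OXO/.OX/OXX] terminal -1; root [O.O/..X/OXX] d9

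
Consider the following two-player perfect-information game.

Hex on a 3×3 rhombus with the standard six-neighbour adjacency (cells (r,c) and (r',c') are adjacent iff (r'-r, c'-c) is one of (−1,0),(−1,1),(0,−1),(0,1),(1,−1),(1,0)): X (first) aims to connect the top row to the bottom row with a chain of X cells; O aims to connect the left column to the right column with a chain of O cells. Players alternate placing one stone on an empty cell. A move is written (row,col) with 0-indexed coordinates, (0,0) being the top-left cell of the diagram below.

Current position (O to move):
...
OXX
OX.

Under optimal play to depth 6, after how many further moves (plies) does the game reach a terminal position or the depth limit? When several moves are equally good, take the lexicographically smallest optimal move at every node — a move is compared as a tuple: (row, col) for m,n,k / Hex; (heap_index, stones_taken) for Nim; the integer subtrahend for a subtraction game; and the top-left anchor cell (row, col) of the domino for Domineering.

ply 1, O at .../OXX/OX. | (0,0)=-1→O../OXX/OX.*; (0,1)=-1→.O./OXX/OX.; (0,2)=-1→..O/OXX/OX.; (2,2)=-1→.../OXX/OXO
ply 2, X at O../OXX/OX. | (0,1)=+1→OX./OXX/OX.*; (0,2)=+1→O.X/OXX/OX.; (2,2)=+1→O../OXX/OXX
ply 3: OX./OXX/OX. is terminal -1 (O); from .../OXX/OX. depth 6

PV length from [.../OXX/OX.]: 2 plies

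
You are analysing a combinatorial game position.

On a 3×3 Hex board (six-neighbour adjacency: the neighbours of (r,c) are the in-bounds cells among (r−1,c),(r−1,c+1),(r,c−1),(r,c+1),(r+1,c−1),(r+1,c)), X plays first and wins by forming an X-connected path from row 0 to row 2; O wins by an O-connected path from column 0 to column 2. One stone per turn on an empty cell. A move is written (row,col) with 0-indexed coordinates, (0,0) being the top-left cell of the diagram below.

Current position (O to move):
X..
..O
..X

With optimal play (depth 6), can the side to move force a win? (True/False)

ply 1, O at X../..O/..X | (0,1)=-1→XO./..O/..X; (0,2)=-1→X.O/..O/..X; (1,0)=-1→X../O.O/..X; (1,1)=+1→X../.OO/..X*; (2,0)=+1→X../..O/O.X; (2,1)=-1→X../..O/.OX
ply 2, X at X../.OO/..X | (0,1)=-1→XX./.OO/..X*; (0,2)=-1→X.X/.OO/..X; (1,0)=-1→X../XOO/..X; (2,0)=-1→X../.OO/X.X; (2,1)=-1→X../.OO/.XX
ply 3, O at XX./.OO/..X | (0,2)=+1→XXO/.OO/..X*; (1,0)=+1→XX./OOO/..X; (2,0)=+1→XX./.OO/O.X; (2,1)=+1→XX./.OO/.OX
ply 4, X at XXO/.OO/..X | (1,0)=-1→XXO/XOO/..X*; (2,0)=-1→XXO/.OO/X.X; (2,1)=-1→XXO/.OO/.XX
ply 5, O at XXO/XOO/..X | (2,0)=+1→XXO/XOO/O.X*; (2,1)=-1→XXO/XOO/.OX
ply 6: XXO/XOO/O.X is terminal -1 (X); from X../..O/..X depth 6

O winning at [X../..O/..X]: True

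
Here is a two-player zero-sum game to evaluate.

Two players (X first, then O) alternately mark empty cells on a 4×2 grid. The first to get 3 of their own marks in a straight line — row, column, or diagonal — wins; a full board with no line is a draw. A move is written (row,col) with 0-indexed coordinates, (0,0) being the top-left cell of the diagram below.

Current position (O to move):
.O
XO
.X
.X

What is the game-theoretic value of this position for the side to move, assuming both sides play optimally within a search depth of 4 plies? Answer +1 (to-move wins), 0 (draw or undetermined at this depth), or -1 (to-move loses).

[.O/XO/.X/.X] O move#1: (0,0):+0/OO/XO/.X/.X*, (2,0):+0/.O/XO/OX/.X, (3,0):+0/.O/XO/.X/OX
[OO/XO/.X/.X] X move#2: (2,0):+0/OO/XO/XX/.X*, (3,0):+0/OO/XO/.X/XX
[OO/XO/XX/.X] O move#3: (3,0):+0/OO/XO/XX/OX*
[OO/XO/XX/OX] end (terminal +0, X#4); searched .O/XO/.X/.X to 4

value(.O/XO/.X/.X, O) = 0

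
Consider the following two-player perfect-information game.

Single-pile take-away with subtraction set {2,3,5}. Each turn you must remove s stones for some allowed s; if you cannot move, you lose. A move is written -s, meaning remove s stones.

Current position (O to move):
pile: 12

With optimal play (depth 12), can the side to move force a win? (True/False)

O winning at [12]: True

[12] O move#1: -2:-1/10, -3:-1/9, -5:+1/7*
[7] X move#2: -2:-1/5*, -3:-1/4, -5:-1/2
[5] O move#3: -2:-1/3, -3:-1/2, -5:+1/0*
[0] end (terminal -1, X#4); searched 12 to 12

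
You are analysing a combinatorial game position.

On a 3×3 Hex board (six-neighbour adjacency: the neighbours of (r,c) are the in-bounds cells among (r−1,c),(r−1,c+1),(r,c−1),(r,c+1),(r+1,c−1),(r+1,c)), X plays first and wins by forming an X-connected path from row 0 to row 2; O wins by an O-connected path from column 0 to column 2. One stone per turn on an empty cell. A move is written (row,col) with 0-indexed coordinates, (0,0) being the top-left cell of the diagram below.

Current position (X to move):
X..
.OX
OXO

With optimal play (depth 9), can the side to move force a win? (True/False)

ply 1, X at X../.OX/OXO | (0,1)=-1→XX./.OX/OXO; (0,2)=+1→X.X/.OX/OXO*; (1,0)=-1→X../XOX/OXO
ply 2: X.X/.OX/OXO is terminal -1 (O); from X../.OX/OXO depth 9

X winning at [X../.OX/OXO]: True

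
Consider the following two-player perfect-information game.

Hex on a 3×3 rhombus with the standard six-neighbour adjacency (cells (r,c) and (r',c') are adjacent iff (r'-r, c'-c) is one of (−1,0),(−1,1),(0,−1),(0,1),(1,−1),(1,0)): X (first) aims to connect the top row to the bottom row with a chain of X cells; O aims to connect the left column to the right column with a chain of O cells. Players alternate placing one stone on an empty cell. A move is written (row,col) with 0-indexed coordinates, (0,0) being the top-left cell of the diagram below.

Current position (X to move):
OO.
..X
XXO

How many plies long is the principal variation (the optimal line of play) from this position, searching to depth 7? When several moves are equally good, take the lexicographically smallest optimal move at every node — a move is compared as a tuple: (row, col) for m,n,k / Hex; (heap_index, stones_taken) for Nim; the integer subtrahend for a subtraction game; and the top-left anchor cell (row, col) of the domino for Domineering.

ply 1, X at OO./..X/XXO | (0,2)=+1→OOX/..X/XXO*; (1,0)=-1→OO./X.X/XXO; (1,1)=-1→OO./.XX/XXO
ply 2: OOX/..X/XXO is terminal -1 (O); from OO./..X/XXO depth 7

PV length from [OO./..X/XXO]: 1 ply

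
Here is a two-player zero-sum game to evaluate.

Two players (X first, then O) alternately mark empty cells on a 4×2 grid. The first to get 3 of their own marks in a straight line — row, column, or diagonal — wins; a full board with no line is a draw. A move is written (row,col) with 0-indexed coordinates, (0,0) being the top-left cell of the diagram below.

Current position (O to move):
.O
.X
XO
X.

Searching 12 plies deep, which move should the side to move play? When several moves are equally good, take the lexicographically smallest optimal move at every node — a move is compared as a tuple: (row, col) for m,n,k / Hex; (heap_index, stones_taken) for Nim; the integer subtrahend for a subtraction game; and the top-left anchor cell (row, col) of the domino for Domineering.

[.O/.X/XO/X.] O move#1: (0,0):-1/OO/.X/XO/X., (1,0):+0/.O/OX/XO/X.*, (3,1):-1/.O/.X/XO/XO
[.O/OX/XO/X.] X move#2: (0,0):+0/XO/OX/XO/X.*, (3,1):+0/.O/OX/XO/XX
[XO/OX/XO/X.] O move#3: (3,1):+0/XO/OX/XO/XO*
[XO/OX/XO/XO] end (terminal +0, X#4); searched .O/.X/XO/X. to 12

O's best at [.O/.X/XO/X.]: (1,0)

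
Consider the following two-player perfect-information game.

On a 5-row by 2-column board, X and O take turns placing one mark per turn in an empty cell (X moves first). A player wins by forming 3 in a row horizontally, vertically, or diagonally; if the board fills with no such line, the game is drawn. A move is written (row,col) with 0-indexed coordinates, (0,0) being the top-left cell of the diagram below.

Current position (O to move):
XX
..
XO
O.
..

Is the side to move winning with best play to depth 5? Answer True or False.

p1 O@[XX/../XO/O./..]: (1,0)[XX/O./XO/O./..]+0* (1,1)[XX/.O/XO/O./..]-1 (3,1)[XX/../XO/OO/..]-1 (4,0)[XX/../XO/O./O.]-1 (4,1)[XX/../XO/O./.O]-1
p2 X@[XX/O./XO/O./..]: (1,1)[XX/OX/XO/O./..]+0* (3,1)[XX/O./XO/OX/..]+0 (4,0)[XX/O./XO/O./X.]-1 (4,1)[XX/O./XO/O./.X]+0
p3 O@[XX/OX/XO/O./..]: (3,1)[XX/OX/XO/OO/..]+0* (4,0)[XX/OX/XO/O./O.]+0 (4,1)[XX/OX/XO/O./.O]+0
p4 X@[XX/OX/XO/OO/..]: (4,0)[XX/OX/XO/OO/X.]-1 (4,1)[XX/OX/XO/OO/.X]+0*
p5 O@[XX/OX/XO/OO/.X]: (4,0)[XX/OX/XO/OO/OX]+0*
p6 X@[XX/OX/XO/OO/OX] terminal +0; root [XX/../XO/O./..] d5

O winning at [XX/../XO/O./..]: False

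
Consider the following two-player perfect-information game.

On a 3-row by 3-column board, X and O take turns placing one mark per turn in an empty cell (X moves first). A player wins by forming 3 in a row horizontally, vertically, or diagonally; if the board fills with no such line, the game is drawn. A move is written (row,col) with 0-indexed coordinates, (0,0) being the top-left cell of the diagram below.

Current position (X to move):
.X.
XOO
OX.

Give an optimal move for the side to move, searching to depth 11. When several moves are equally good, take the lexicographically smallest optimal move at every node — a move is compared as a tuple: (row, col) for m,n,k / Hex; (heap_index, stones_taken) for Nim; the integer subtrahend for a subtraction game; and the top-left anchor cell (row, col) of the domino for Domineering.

p1 X@[.X./XOO/OX.]: (0,0)[XX./XOO/OX.]-1 (0,2)[.XX/XOO/OX.]+0* (2,2)[.X./XOO/OXX]-1
p2 O@[.XX/XOO/OX.]: (0,0)[OXX/XOO/OX.]+0* (2,2)[.XX/XOO/OXO]-1
p3 X@[OXX/XOO/OX.]: (2,2)[OXX/XOO/OXX]+0*
p4 O@[OXX/XOO/OXX] terminal +0; root [.X./XOO/OX.] d11

X's best at [.X./XOO/OX.]: (0,2)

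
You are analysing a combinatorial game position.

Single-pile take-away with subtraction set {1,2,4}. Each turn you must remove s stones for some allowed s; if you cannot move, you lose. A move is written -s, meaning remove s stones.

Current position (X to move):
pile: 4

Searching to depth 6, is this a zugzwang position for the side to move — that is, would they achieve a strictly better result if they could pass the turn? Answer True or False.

p1 X@[4]: -1[3]+1* -2[2]-1 -4[0]+1
p2 O@[3]: -1[2]-1* -2[1]-1
p3 X@[2]: -1[1]-1 -2[0]+1*
p4 O@[0] terminal -1; root [4] d6
suppose X passes — search the same position with O to move:
pass> p1 O@[4]: -1[3]+1* -2[2]-1 -4[0]+1
pass> p2 X@[3]: -1[2]-1* -2[1]-1
pass> p3 O@[2]: -1[1]-1 -2[0]+1*
pass> p4 X@[0] terminal -1; root [4] d6
for X: play +1, pass -1

zugzwang(4, X) = False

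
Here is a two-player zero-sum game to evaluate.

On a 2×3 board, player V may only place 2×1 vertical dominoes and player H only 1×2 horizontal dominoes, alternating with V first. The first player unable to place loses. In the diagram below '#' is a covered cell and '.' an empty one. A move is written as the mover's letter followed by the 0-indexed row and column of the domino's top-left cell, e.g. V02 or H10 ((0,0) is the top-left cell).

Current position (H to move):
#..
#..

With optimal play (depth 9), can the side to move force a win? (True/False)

H winning at [#../#..]: True

[#../#..] H move#1: H01:+1/###/#..*, H11:+1/#../###
[###/#..] end (terminal -1, V#2); searched #../#.. to 9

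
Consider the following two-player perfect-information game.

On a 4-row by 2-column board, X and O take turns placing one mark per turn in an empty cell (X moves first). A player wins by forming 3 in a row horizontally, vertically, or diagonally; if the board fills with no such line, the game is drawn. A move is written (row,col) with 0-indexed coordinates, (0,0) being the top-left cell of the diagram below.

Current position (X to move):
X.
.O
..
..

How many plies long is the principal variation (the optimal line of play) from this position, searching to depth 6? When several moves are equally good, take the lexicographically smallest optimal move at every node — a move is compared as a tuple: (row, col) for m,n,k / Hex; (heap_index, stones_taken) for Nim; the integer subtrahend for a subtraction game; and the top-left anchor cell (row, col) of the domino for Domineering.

PV length from [X./.O/../..]: 6 plies

p1 X@[X./.O/../..]: (0,1)[XX/.O/../..]+0* (1,0)[X./XO/../..]+0 (2,0)[X./.O/X./..]+0 (2,1)[X./.O/.X/..]+0 (3,0)[X./.O/../X.]-1 (3,1)[X./.O/../.X]+0
p2 O@[XX/.O/../..]: (1,0)[XX/OO/../..]+0* (2,0)[XX/.O/O./..]+0 (2,1)[XX/.O/.O/..]+0 (3,0)[XX/.O/../O.]+0 (3,1)[XX/.O/../.O]+0
p3 X@[XX/OO/../..]: (2,0)[XX/OO/X./..]+0* (2,1)[XX/OO/.X/..]+0 (3,0)[XX/OO/../X.]+0 (3,1)[XX/OO/../.X]+0
p4 O@[XX/OO/X./..]: (2,1)[XX/OO/XO/..]+0* (3,0)[XX/OO/X./O.]+0 (3,1)[XX/OO/X./.O]+0
p5 X@[XX/OO/XO/..]: (3,0)[XX/OO/XO/X.]-1 (3,1)[XX/OO/XO/.X]+0*
p6 O@[XX/OO/XO/.X]: (3,0)[XX/OO/XO/OX]+0*
p7 X@[XX/OO/XO/OX] terminal +0; root [X./.O/../..] d6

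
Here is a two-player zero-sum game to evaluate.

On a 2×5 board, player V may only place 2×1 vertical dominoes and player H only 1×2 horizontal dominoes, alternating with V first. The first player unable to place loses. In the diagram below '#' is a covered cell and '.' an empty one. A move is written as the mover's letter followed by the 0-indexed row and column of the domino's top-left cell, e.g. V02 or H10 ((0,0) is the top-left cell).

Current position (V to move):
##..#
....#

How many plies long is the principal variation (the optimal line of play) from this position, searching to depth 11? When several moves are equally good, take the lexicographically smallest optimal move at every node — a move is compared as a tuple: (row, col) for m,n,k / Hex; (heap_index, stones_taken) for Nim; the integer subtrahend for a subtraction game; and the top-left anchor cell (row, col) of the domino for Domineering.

[##..#/....#] V move#1: V02:+1/###.#/..#.#*, V03:-1/##.##/...##
[###.#/..#.#] H move#2: H10:-1/###.#/###.#*
[###.#/###.#] V move#3: V03:+1/#####/#####*
[#####/#####] end (terminal -1, H#4); searched ##..#/....# to 11

PV length from [##..#/....#]: 3 plies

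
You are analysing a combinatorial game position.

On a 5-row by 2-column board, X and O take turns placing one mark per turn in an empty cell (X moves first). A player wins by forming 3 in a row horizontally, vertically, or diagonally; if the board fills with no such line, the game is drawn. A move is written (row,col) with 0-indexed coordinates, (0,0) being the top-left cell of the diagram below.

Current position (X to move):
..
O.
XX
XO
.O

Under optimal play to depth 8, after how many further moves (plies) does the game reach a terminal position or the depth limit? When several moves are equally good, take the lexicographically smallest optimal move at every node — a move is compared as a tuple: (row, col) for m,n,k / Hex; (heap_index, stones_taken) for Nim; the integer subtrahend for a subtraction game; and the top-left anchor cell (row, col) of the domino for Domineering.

PV length from [../O./XX/XO/.O]: 3 plies

p1 X@[../O./XX/XO/.O]: (0,0)[X./O./XX/XO/.O]+0 (0,1)[.X/O./XX/XO/.O]+1* (1,1)[../OX/XX/XO/.O]+1 (4,0)[../O./XX/XO/XO]+1
p2 O@[.X/O./XX/XO/.O]: (0,0)[OX/O./XX/XO/.O]-1* (1,1)[.X/OO/XX/XO/.O]-1 (4,0)[.X/O./XX/XO/OO]-1
p3 X@[OX/O./XX/XO/.O]: (1,1)[OX/OX/XX/XO/.O]+1* (4,0)[OX/O./XX/XO/XO]+1
p4 O@[OX/OX/XX/XO/.O] terminal -1; root [../O./XX/XO/.O] d8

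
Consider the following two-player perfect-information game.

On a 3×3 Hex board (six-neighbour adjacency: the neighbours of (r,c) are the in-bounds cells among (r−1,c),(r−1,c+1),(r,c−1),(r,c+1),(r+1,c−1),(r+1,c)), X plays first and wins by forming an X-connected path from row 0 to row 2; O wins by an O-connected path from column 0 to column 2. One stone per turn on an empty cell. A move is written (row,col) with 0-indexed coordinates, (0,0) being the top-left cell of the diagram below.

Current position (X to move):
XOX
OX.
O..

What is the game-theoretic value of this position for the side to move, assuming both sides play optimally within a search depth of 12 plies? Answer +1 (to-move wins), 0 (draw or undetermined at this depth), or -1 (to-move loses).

value(XOX/OX./O.., X) = +1

[XOX/OX./O..] X move#1: (1,2):+1/XOX/OXX/O..*, (2,1):+1/XOX/OX./OX., (2,2):+1/XOX/OX./O.X
[XOX/OXX/O..] O move#2: (2,1):-1/XOX/OXX/OO.*, (2,2):-1/XOX/OXX/O.O
[XOX/OXX/OO.] X move#3: (2,2):+1/XOX/OXX/OOX*
[XOX/OXX/OOX] end (terminal -1, O#4); searched XOX/OX./O.. to 12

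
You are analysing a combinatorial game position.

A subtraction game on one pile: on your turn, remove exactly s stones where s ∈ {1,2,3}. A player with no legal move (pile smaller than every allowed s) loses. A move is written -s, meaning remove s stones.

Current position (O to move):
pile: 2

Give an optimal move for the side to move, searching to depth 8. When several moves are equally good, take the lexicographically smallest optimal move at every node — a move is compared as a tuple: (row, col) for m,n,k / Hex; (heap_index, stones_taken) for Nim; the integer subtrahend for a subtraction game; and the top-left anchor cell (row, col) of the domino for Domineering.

O's best at [2]: -2

p1 O@[2]: -1[1]-1 -2[0]+1*
p2 X@[0] terminal -1; root [2] d8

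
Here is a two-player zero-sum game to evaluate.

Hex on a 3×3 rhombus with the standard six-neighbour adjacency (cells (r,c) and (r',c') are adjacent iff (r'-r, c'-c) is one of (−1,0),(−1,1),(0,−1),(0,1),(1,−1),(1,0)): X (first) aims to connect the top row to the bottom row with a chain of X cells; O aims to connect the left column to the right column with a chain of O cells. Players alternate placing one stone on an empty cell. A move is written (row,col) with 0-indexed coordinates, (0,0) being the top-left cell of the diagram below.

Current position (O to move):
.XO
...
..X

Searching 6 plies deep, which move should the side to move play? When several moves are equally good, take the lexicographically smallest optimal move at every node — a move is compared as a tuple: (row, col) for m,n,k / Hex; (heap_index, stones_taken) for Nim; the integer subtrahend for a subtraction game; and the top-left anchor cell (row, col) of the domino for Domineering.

O's best at [.XO/.../..X]: (1,1)

ply 1, O at .XO/.../..X | (0,0)=-1→OXO/.../..X; (1,0)=-1→.XO/O../..X; (1,1)=+1→.XO/.O./..X*; (1,2)=-1→.XO/..O/..X; (2,0)=-1→.XO/.../O.X; (2,1)=-1→.XO/.../.OX
ply 2, X at .XO/.O./..X | (0,0)=-1→XXO/.O./..X*; (1,0)=-1→.XO/XO./..X; (1,2)=-1→.XO/.OX/..X; (2,0)=-1→.XO/.O./X.X; (2,1)=-1→.XO/.O./.XX
ply 3, O at XXO/.O./..X | (1,0)=+1→XXO/OO./..X*; (1,2)=+1→XXO/.OO/..X; (2,0)=+1→XXO/.O./O.X; (2,1)=+1→XXO/.O./.OX
ply 4: XXO/OO./..X is terminal -1 (X); from .XO/.../..X depth 6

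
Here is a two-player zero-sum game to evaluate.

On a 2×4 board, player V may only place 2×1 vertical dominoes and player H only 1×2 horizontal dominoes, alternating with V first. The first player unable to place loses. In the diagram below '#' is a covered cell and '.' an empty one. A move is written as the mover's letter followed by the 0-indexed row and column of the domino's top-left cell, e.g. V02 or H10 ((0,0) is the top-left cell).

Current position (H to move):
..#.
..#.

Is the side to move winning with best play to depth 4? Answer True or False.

H winning at [..#./..#.]: True

[..#./..#.] H move#1: H00:+1/###./..#.*, H10:+1/..#./###.
[###./..#.] V move#2: V03:-1/####/..##*
[####/..##] H move#3: H10:+1/####/####*
[####/####] end (terminal -1, V#4); searched ..#./..#. to 4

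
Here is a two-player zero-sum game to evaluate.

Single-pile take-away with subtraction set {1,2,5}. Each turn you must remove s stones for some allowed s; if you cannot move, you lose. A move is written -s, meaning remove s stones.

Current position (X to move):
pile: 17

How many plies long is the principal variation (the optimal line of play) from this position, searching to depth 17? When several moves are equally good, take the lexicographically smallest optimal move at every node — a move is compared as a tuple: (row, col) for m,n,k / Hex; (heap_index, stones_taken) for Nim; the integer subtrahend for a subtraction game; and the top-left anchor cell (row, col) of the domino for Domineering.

[17] X move#1: -1:-1/16, -2:+1/15*, -5:+1/12
[15] O move#2: -1:-1/14*, -2:-1/13, -5:-1/10
[14] X move#3: -1:-1/13, -2:+1/12*, -5:+1/9
[12] O move#4: -1:-1/11*, -2:-1/10, -5:-1/7
[11] X move#5: -1:-1/10, -2:+1/9*, -5:+1/6
[9] O move#6: -1:-1/8*, -2:-1/7, -5:-1/4
[8] X move#7: -1:-1/7, -2:+1/6*, -5:+1/3
[6] O move#8: -1:-1/5*, -2:-1/4, -5:-1/1
[5] X move#9: -1:-1/4, -2:+1/3*, -5:+1/0
[3] O move#10: -1:-1/2*, -2:-1/1
[2] X move#11: -1:-1/1, -2:+1/0*
[0] end (terminal -1, O#12); searched 17 to 17

PV length from [17]: 11 plies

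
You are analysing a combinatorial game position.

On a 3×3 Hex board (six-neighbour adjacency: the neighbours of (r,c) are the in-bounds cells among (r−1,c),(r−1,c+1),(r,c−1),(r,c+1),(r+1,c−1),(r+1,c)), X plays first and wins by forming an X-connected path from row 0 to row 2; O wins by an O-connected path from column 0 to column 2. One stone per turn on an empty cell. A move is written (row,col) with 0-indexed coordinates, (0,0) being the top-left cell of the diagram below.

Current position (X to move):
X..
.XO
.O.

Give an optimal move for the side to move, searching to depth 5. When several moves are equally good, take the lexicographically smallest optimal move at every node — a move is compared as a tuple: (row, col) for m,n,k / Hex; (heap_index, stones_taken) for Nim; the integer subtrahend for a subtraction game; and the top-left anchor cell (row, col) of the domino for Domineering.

X's best at [X../.XO/.O.]: (2,0)

p1 X@[X../.XO/.O.]: (0,1)[XX./.XO/.O.]-1 (0,2)[X.X/.XO/.O.]-1 (1,0)[X../XXO/.O.]-1 (2,0)[X../.XO/XO.]+1* (2,2)[X../.XO/.OX]-1
p2 O@[X../.XO/XO.]: (0,1)[XO./.XO/XO.]-1* (0,2)[X.O/.XO/XO.]-1 (1,0)[X../OXO/XO.]-1 (2,2)[X../.XO/XOO]-1
p3 X@[XO./.XO/XO.]: (0,2)[XOX/.XO/XO.]+1* (1,0)[XO./XXO/XO.]+1 (2,2)[XO./.XO/XOX]+1
p4 O@[XOX/.XO/XO.] terminal -1; root [X../.XO/.O.] d5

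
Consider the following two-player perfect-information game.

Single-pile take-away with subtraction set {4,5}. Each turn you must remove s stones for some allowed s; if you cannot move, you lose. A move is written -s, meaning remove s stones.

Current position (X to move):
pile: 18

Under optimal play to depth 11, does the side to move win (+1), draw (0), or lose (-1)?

value(18, X) = -1

p1 X@[18]: -4[14]-1* -5[13]-1
p2 O@[14]: -4[10]+1* -5[9]+1
p3 X@[10]: -4[6]-1* -5[5]-1
p4 O@[6]: -4[2]+1* -5[1]+1
p5 X@[2] terminal -1; root [18] d11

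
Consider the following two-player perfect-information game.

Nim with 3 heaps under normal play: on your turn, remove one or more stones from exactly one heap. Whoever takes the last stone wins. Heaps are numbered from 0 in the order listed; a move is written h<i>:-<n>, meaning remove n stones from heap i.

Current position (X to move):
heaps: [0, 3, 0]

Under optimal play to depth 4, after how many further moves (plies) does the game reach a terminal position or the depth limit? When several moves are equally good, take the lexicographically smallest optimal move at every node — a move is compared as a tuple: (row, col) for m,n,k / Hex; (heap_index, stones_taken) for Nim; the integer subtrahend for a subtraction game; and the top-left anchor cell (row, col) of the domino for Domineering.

PV length from [(0,3,0)]: 1 ply

[(0,3,0)] X move#1: h1:-1:-1/(0,2,0), h1:-2:-1/(0,1,0), h1:-3:+1/(0,0,0)*
[(0,0,0)] end (terminal -1, O#2); searched (0,3,0) to 4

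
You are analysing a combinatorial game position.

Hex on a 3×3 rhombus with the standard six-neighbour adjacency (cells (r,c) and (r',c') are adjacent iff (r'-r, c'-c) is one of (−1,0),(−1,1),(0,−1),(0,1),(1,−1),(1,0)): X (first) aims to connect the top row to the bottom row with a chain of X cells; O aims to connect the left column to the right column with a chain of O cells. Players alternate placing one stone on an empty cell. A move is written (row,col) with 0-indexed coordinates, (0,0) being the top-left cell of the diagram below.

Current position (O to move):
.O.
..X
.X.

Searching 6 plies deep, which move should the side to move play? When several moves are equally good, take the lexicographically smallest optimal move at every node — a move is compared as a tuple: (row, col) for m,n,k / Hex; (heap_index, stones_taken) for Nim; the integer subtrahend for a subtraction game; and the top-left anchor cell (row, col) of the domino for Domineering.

O's best at [.O./..X/.X.]: (0,2)

[.O./..X/.X.] O move#1: (0,0):-1/OO./..X/.X., (0,2):+1/.OO/..X/.X.*, (1,0):-1/.O./O.X/.X., (1,1):-1/.O./.OX/.X., (2,0):-1/.O./..X/OX., (2,2):-1/.O./..X/.XO
[.OO/..X/.X.] X move#2: (0,0):-1/XOO/..X/.X.*, (1,0):-1/.OO/X.X/.X., (1,1):-1/.OO/.XX/.X., (2,0):-1/.OO/..X/XX., (2,2):-1/.OO/..X/.XX
[XOO/..X/.X.] O move#3: (1,0):+1/XOO/O.X/.X.*, (1,1):+1/XOO/.OX/.X., (2,0):+1/XOO/..X/OX., (2,2):-1/XOO/..X/.XO
[XOO/O.X/.X.] end (terminal -1, X#4); searched .O./..X/.X. to 6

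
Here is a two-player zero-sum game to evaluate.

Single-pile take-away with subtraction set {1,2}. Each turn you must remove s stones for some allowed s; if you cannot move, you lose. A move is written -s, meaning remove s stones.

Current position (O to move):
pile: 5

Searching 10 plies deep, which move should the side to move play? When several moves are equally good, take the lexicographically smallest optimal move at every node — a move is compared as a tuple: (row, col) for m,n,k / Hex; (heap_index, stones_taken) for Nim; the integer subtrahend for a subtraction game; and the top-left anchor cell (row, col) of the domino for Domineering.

p1 O@[5]: -1[4]-1 -2[3]+1*
p2 X@[3]: -1[2]-1* -2[1]-1
p3 O@[2]: -1[1]-1 -2[0]+1*
p4 X@[0] terminal -1; root [5] d10

O's best at [5]: -2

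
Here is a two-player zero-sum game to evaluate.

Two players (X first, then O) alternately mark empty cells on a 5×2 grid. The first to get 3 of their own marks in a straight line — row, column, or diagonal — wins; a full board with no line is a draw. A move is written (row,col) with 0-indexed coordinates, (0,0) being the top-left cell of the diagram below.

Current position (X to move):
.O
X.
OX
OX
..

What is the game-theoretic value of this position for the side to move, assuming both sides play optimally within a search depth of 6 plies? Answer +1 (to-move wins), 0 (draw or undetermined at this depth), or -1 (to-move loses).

value(.O/X./OX/OX/.., X) = +1

p1 X@[.O/X./OX/OX/..]: (0,0)[XO/X./OX/OX/..]-1 (1,1)[.O/XX/OX/OX/..]+1* (4,0)[.O/X./OX/OX/X.]+1 (4,1)[.O/X./OX/OX/.X]+1
p2 O@[.O/XX/OX/OX/..] terminal -1; root [.O/X./OX/OX/..] d6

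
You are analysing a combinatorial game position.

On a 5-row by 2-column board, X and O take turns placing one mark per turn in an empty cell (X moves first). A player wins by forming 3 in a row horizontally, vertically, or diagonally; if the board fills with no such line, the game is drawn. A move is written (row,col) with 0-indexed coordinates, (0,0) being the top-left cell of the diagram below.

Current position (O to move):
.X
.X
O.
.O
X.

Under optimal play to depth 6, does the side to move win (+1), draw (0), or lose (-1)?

[.X/.X/O./.O/X.] O move#1: (0,0):-1/OX/.X/O./.O/X., (1,0):-1/.X/OX/O./.O/X., (2,1):+1/.X/.X/OO/.O/X.*, (3,0):-1/.X/.X/O./OO/X., (4,1):-1/.X/.X/O./.O/XO
[.X/.X/OO/.O/X.] X move#2: (0,0):-1/XX/.X/OO/.O/X.*, (1,0):-1/.X/XX/OO/.O/X., (3,0):-1/.X/.X/OO/XO/X., (4,1):-1/.X/.X/OO/.O/XX
[XX/.X/OO/.O/X.] O move#3: (1,0):+1/XX/OX/OO/.O/X.*, (3,0):+1/XX/.X/OO/OO/X., (4,1):+1/XX/.X/OO/.O/XO
[XX/OX/OO/.O/X.] X move#4: (3,0):-1/XX/OX/OO/XO/X.*, (4,1):-1/XX/OX/OO/.O/XX
[XX/OX/OO/XO/X.] O move#5: (4,1):+1/XX/OX/OO/XO/XO*
[XX/OX/OO/XO/XO] end (terminal -1, X#6); searched .X/.X/O./.O/X. to 6

value(.X/.X/O./.O/X., O) = +1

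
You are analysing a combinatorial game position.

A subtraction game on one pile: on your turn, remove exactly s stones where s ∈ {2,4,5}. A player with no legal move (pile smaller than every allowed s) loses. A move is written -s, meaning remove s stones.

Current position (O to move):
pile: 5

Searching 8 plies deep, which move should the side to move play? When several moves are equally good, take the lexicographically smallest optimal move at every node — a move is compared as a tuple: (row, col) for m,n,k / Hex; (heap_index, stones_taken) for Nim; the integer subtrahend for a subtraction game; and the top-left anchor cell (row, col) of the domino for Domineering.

O's best at [5]: -4

ply 1, O at 5 | -2=-1→3; -4=+1→1*; -5=+1→0
ply 2: 1 is terminal -1 (X); from 5 depth 8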